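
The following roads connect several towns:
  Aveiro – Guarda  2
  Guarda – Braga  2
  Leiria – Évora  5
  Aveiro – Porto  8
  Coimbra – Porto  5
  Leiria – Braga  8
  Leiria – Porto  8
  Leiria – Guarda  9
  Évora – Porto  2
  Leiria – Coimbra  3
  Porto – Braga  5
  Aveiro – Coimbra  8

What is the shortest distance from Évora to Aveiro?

10

A few of the Évora→Aveiro routes:
Évora-Porto-Braga-Guarda-Aveiro: 2 + 5 + 2 + 2 = 11
Évora-Porto-Coimbra-Aveiro: 2 + 5 + 8 = 15
Évora-Porto-Aveiro: 2 + 8 = 10
The minimum is 10.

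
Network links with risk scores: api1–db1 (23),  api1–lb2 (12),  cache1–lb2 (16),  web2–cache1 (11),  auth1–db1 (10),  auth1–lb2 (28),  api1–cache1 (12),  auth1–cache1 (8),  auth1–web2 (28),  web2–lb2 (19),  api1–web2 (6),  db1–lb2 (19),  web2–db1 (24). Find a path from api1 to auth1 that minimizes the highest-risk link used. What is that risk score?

11

Some routes from api1 to auth1:
api1→lb2→cache1→auth1: max(12, 16, 8) = 16
api1→cache1→auth1: max(12, 8) = 12
api1→web2→lb2→cache1→auth1: max(6, 19, 16, 8) = 19
api1→web2→cache1→lb2→db1→auth1: max(6, 11, 16, 19, 10) = 19
api1→web2→cache1→auth1: max(6, 11, 8) = 11
Smallest bottleneck: 11.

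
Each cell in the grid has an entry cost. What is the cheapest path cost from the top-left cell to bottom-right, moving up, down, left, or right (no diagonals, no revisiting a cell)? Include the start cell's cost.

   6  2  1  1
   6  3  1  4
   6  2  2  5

17

Path [0,0] → [0,1] → [0,2] → [1,2] → [2,2] → [2,3]: 6 + 2 + 1 + 1 + 2 + 5 = 17.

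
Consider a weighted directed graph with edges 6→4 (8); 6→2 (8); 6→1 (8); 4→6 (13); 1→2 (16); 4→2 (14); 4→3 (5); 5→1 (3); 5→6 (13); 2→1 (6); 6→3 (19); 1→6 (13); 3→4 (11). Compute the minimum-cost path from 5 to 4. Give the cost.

21

Checking several routes:
5-6-3-4: 13 + 19 + 11 = 43
5-1-6-4: 3 + 13 + 8 = 24
5-6-4: 13 + 8 = 21
The minimum is 21.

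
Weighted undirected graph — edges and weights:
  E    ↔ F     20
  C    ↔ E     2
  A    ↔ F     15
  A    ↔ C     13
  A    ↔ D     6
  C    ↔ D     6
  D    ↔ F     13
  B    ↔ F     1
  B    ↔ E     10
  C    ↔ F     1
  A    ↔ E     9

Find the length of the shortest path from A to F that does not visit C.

15

Routes from A to F avoiding C:
A - F: 15
A - E - B - F: 9 + 10 + 1 = 20
A - E - F: 9 + 20 = 29
A - D - F: 6 + 13 = 19
The minimum is 15.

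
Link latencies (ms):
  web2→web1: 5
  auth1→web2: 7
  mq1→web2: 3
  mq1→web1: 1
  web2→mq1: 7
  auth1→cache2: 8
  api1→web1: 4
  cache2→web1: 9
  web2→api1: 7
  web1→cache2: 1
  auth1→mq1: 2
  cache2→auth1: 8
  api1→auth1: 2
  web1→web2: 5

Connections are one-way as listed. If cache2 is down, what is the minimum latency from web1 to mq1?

12

Candidate routes:
web1-web2-mq1: 5 + 7 = 12
web1-web2-api1-auth1-mq1: 5 + 7 + 2 + 2 = 16
Best route has total 12 ms.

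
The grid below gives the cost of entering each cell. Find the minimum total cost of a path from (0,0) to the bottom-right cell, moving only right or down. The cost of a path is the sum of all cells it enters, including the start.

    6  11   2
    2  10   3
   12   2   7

One optimal route is r0c0 r1c0 r1c1 r2c1 r2c2.
Its cost is 6 + 2 + 10 + 2 + 7 = 27.

27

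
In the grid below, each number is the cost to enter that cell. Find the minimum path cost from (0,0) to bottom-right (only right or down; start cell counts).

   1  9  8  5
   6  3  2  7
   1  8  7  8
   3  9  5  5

Best path: [0,0]→[1,0]→[1,1]→[1,2]→[2,2]→[3,2]→[3,3]
Cost: 1 + 6 + 3 + 2 + 7 + 5 + 5 = 29
For comparison, the top-then-right route costs 43.

29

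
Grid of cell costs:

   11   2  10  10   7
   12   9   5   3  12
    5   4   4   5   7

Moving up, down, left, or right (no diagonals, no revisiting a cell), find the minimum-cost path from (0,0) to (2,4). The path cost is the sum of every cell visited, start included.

42

Cheapest: [0,0] -> [0,1] -> [1,1] -> [1,2] -> [1,3] -> [2,3] -> [2,4]
  11 + 2 + 9 + 5 + 3 + 5 + 7 = 42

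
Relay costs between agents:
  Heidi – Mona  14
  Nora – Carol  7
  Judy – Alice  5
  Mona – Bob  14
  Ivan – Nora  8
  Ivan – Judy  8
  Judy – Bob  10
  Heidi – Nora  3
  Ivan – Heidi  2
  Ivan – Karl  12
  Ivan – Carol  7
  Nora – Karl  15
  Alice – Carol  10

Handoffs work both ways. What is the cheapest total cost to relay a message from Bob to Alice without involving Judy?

Some routes from Bob to Alice avoiding Judy:
Bob-Mona-Heidi-Ivan-Nora-Carol-Alice: 14 + 14 + 2 + 8 + 7 + 10 = 55
Bob-Mona-Heidi-Nora-Ivan-Carol-Alice: 14 + 14 + 3 + 8 + 7 + 10 = 56
Bob-Mona-Heidi-Nora-Carol-Alice: 14 + 14 + 3 + 7 + 10 = 48
Bob-Mona-Heidi-Ivan-Karl-Nora-Carol-Alice: 14 + 14 + 2 + 12 + 15 + 7 + 10 = 74
Bob-Mona-Heidi-Ivan-Carol-Alice: 14 + 14 + 2 + 7 + 10 = 47
Best route has total 47.

47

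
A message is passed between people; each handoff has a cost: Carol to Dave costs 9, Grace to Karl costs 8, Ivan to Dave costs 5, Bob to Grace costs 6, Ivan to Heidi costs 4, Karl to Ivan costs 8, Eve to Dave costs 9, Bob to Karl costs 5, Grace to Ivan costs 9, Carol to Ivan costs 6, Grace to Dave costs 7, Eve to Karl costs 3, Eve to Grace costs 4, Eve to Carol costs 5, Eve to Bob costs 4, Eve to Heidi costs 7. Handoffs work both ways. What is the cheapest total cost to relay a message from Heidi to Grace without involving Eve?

13

Paths from Heidi to Grace avoiding Eve:
Heidi -> Ivan -> Grace: 4 + 9 = 13
Heidi -> Ivan -> Karl -> Grace: 4 + 8 + 8 = 20
Heidi -> Ivan -> Karl -> Bob -> Grace: 4 + 8 + 5 + 6 = 23
Heidi -> Ivan -> Carol -> Dave -> Grace: 4 + 6 + 9 + 7 = 26
Heidi -> Ivan -> Dave -> Grace: 4 + 5 + 7 = 16
The minimum is 13.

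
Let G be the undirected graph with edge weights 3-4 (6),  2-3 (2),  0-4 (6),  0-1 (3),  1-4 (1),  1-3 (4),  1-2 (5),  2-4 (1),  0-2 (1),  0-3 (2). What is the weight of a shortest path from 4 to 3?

3

Checking several routes:
4-2-0-3: 1 + 1 + 2 = 4
4-1-3: 1 + 4 = 5
4-2-3: 1 + 2 = 3
4-1-0-3: 1 + 3 + 2 = 6
4-1-0-2-3: 1 + 3 + 1 + 2 = 7
4-3: 6
The minimum is 3.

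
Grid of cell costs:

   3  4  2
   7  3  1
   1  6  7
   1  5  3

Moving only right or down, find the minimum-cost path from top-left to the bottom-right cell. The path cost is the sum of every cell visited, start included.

Take [0,0] → [0,1] → [0,2] → [1,2] → [2,2] → [3,2] for a total of 3 + 4 + 2 + 1 + 7 + 3 = 20.

20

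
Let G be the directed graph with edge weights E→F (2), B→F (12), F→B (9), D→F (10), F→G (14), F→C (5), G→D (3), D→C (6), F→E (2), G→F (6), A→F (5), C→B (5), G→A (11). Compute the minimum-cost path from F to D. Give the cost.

17

Candidate routes:
F→G→D: 14 + 3 = 17
Best route has total 17.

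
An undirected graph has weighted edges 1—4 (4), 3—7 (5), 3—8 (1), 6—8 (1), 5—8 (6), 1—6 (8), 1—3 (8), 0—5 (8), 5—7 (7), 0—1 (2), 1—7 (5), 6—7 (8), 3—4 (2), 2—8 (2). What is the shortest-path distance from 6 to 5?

7

Some routes from 6 to 5:
6 -> 8 -> 3 -> 4 -> 1 -> 0 -> 5: 1 + 1 + 2 + 4 + 2 + 8 = 18
6 -> 7 -> 3 -> 8 -> 5: 8 + 5 + 1 + 6 = 20
6 -> 1 -> 0 -> 5: 8 + 2 + 8 = 18
6 -> 8 -> 3 -> 7 -> 5: 1 + 1 + 5 + 7 = 14
6 -> 8 -> 5: 1 + 6 = 7
6 -> 7 -> 5: 8 + 7 = 15
Best route has total 7.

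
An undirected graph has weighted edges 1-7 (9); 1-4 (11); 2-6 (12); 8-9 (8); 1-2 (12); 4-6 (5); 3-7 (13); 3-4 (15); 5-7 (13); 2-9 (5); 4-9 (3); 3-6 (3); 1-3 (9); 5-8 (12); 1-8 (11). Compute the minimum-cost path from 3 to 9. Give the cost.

11

Checking several routes:
3 - 1 - 2 - 9: 9 + 12 + 5 = 26
3 - 4 - 9: 15 + 3 = 18
3 - 6 - 4 - 9: 3 + 5 + 3 = 11
3 - 6 - 2 - 9: 3 + 12 + 5 = 20
3 - 1 - 8 - 9: 9 + 11 + 8 = 28
3 - 1 - 4 - 9: 9 + 11 + 3 = 23
Best route has total 11.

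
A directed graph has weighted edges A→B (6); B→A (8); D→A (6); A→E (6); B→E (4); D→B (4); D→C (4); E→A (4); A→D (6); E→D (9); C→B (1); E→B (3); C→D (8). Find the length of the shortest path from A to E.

6

A few of the A→E routes:
A → D → B → E: 6 + 4 + 4 = 14
A → B → E: 6 + 4 = 10
A → E: 6
Best route has total 6.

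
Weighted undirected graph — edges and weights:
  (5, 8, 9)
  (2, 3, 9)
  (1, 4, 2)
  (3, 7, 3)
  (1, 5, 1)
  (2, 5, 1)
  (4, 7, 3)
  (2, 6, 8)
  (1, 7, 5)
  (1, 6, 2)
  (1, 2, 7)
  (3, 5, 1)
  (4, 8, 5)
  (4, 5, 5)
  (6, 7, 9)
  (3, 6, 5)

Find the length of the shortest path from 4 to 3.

4

Some routes from 4 to 3:
4 → 7 → 3: 3 + 3 = 6
4 → 5 → 3: 5 + 1 = 6
4 → 1 → 5 → 3: 2 + 1 + 1 = 4
Best route has total 4.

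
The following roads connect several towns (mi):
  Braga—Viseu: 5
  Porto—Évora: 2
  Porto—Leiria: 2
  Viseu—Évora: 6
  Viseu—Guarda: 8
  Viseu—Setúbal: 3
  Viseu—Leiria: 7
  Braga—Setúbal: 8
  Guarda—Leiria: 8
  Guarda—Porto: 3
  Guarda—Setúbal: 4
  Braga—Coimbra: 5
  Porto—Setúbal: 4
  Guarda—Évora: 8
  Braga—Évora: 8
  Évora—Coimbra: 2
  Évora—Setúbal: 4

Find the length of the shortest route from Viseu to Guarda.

Checking several routes:
Viseu → Évora → Porto → Guarda: 6 + 2 + 3 = 11
Viseu → Setúbal → Porto → Guarda: 3 + 4 + 3 = 10
Viseu → Setúbal → Guarda: 3 + 4 = 7
Viseu → Guarda: 8
Best route has total 7 mi.

7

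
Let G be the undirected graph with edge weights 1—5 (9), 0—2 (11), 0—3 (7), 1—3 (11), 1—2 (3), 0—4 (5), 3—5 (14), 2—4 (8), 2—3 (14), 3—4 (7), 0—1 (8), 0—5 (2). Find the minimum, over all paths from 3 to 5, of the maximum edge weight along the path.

7

Checking several routes:
3-0-5: max(7, 2) = 7
3-0-4-2-1-5: max(7, 5, 8, 3, 9) = 9
3-4-0-5: max(7, 5, 2) = 7
3-4-2-1-0-5: max(7, 8, 3, 8, 2) = 8
3-4-2-1-5: max(7, 8, 3, 9) = 9
3-0-1-5: max(7, 8, 9) = 9
Smallest bottleneck: 7.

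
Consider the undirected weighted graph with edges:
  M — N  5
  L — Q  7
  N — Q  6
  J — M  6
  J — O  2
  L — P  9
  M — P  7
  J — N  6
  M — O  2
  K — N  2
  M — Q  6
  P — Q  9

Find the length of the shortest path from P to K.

14

Checking several routes:
P - Q - N - K: 9 + 6 + 2 = 17
P - M - O - J - N - K: 7 + 2 + 2 + 6 + 2 = 19
P - M - J - N - K: 7 + 6 + 6 + 2 = 21
P - M - N - K: 7 + 5 + 2 = 14
Shortest: 14.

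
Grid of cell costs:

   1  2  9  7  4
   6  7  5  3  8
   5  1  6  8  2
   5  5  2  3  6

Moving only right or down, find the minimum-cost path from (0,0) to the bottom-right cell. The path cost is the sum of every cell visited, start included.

27

Cheapest: r0c0 → r0c1 → r1c1 → r2c1 → r3c1 → r3c2 → r3c3 → r3c4
  1 + 2 + 7 + 1 + 5 + 2 + 3 + 6 = 27
(Top row then right column would cost 39.)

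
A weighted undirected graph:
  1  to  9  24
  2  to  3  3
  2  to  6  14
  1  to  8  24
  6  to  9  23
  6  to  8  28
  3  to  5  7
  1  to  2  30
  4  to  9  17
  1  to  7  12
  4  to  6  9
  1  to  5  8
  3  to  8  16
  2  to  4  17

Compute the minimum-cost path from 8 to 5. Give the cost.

23

Comparing a few candidate routes:
8 → 1 → 5: 24 + 8 = 32
8 → 6 → 2 → 3 → 5: 28 + 14 + 3 + 7 = 52
8 → 3 → 5: 16 + 7 = 23
Best route has total 23.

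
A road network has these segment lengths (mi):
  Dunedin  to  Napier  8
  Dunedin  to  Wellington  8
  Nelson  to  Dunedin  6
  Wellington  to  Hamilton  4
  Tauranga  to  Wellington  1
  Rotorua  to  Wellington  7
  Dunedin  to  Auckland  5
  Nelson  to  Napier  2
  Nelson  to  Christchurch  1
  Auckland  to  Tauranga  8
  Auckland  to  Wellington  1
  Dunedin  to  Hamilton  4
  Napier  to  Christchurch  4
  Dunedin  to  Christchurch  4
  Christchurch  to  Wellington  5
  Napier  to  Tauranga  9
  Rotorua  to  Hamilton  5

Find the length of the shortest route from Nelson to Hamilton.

9

A few of the Nelson→Hamilton routes:
Nelson -> Christchurch -> Dunedin -> Hamilton: 1 + 4 + 4 = 9
Nelson -> Dunedin -> Hamilton: 6 + 4 = 10
Nelson -> Christchurch -> Wellington -> Hamilton: 1 + 5 + 4 = 10
Nelson -> Napier -> Dunedin -> Hamilton: 2 + 8 + 4 = 14
The minimum is 9 mi.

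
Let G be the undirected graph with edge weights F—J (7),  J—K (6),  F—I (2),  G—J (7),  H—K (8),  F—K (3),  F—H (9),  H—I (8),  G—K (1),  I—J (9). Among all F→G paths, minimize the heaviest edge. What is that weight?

A few of the F→G routes:
F - K - J - G: max(3, 6, 7) = 7
F - I - H - K - G: max(2, 8, 8, 1) = 8
F - J - K - G: max(7, 6, 1) = 7
F - K - G: max(3, 1) = 3
F - J - G: max(7, 7) = 7
The minimum achievable maximum is 3.

3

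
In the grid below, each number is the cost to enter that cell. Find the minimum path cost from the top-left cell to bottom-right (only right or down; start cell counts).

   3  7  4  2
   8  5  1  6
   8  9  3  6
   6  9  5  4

Take r0c0 -> r0c1 -> r0c2 -> r1c2 -> r2c2 -> r3c2 -> r3c3 for a total of 3 + 7 + 4 + 1 + 3 + 5 + 4 = 27.
(Top row then right column would cost 32.)

27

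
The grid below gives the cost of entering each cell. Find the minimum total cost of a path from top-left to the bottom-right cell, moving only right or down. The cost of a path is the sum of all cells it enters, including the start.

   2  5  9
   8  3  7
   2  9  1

18

Best path: (0,0) -> (0,1) -> (1,1) -> (1,2) -> (2,2)
Cost: 2 + 5 + 3 + 7 + 1 = 18
For comparison, the top-then-right route costs 24.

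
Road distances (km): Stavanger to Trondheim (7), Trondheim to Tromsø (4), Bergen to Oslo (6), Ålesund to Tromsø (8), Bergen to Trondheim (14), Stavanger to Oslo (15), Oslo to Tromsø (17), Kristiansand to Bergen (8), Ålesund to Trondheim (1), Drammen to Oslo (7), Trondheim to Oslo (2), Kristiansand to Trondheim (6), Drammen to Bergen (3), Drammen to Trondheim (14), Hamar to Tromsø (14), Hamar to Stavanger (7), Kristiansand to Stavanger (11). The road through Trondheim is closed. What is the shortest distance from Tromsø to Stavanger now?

21

Routes from Tromsø to Stavanger avoiding Trondheim:
Tromsø-Oslo-Drammen-Bergen-Kristiansand-Stavanger: 17 + 7 + 3 + 8 + 11 = 46
Tromsø-Hamar-Stavanger: 14 + 7 = 21
Tromsø-Oslo-Stavanger: 17 + 15 = 32
Tromsø-Oslo-Bergen-Kristiansand-Stavanger: 17 + 6 + 8 + 11 = 42
Shortest: 21 km.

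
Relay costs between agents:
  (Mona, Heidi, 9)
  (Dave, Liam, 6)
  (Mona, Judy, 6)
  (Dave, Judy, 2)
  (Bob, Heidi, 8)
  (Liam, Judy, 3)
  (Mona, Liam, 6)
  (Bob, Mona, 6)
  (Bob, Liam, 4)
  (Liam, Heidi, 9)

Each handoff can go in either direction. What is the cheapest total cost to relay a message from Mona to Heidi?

A few of the Mona→Heidi routes:
Mona -> Heidi: 9
Mona -> Liam -> Heidi: 6 + 9 = 15
Mona -> Bob -> Heidi: 6 + 8 = 14
Shortest: 9.

9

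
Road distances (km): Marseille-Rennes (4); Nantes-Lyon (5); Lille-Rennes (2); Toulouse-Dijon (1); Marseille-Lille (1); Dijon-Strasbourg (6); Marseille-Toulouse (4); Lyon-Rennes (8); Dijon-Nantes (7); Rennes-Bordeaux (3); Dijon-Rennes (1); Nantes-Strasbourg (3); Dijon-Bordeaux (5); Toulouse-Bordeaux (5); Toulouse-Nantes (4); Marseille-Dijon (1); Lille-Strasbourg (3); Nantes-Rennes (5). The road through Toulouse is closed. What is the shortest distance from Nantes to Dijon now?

6

Some routes from Nantes to Dijon avoiding Toulouse:
Nantes → Strasbourg → Dijon: 3 + 6 = 9
Nantes → Strasbourg → Lille → Marseille → Dijon: 3 + 3 + 1 + 1 = 8
Nantes → Rennes → Lille → Marseille → Dijon: 5 + 2 + 1 + 1 = 9
Nantes → Rennes → Dijon: 5 + 1 = 6
Nantes → Dijon: 7
Shortest: 6 km.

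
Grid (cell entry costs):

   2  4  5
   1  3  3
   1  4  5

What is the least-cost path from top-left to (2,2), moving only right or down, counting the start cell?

13

Path r0c0→r1c0→r2c0→r2c1→r2c2: 2 + 1 + 1 + 4 + 5 = 13.
For comparison, the top-then-right route costs 19.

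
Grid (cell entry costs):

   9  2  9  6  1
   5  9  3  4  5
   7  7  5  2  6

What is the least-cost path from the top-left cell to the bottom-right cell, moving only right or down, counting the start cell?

One optimal route is [0,0] → [0,1] → [0,2] → [1,2] → [1,3] → [2,3] → [2,4].
Its cost is 9 + 2 + 9 + 3 + 4 + 2 + 6 = 35.
For comparison, the top-then-right route costs 38.

35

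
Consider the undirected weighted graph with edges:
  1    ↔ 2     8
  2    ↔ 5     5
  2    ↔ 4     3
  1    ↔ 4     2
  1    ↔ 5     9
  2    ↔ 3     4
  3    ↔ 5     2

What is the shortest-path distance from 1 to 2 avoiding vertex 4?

Routes from 1 to 2 avoiding 4:
1 - 2: 8
1 - 5 - 3 - 2: 9 + 2 + 4 = 15
1 - 5 - 2: 9 + 5 = 14
The minimum is 8.

8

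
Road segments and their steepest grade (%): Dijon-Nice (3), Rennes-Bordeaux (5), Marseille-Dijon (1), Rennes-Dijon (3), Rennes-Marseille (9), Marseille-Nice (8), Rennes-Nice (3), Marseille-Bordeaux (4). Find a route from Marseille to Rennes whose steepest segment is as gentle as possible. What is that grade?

Some routes from Marseille to Rennes:
Marseille-Bordeaux-Rennes: max(4, 5) = 5
Marseille-Dijon-Rennes: max(1, 3) = 3
Marseille-Dijon-Nice-Rennes: max(1, 3, 3) = 3
Smallest bottleneck: 3%.

3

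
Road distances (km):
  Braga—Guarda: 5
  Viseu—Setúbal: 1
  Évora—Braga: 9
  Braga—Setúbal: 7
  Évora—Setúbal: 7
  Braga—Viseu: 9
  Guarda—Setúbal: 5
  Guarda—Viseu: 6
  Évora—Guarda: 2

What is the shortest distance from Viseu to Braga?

8

Comparing a few candidate routes:
Viseu - Setúbal - Guarda - Braga: 1 + 5 + 5 = 11
Viseu - Braga: 9
Viseu - Guarda - Braga: 6 + 5 = 11
Viseu - Setúbal - Braga: 1 + 7 = 8
Viseu - Guarda - Évora - Braga: 6 + 2 + 9 = 17
Viseu - Setúbal - Évora - Guarda - Braga: 1 + 7 + 2 + 5 = 15
Shortest: 8 km.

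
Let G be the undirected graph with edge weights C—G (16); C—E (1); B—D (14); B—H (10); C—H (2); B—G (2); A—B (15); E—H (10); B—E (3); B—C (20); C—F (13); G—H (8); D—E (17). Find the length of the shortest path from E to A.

18

Checking several routes:
E - B - A: 3 + 15 = 18
E - C - H - G - B - A: 1 + 2 + 8 + 2 + 15 = 28
E - C - H - B - A: 1 + 2 + 10 + 15 = 28
The minimum is 18.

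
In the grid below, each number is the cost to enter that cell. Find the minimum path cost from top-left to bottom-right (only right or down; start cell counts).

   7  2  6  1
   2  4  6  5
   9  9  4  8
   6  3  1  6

30

Take (0,0) → (0,1) → (1,1) → (1,2) → (2,2) → (3,2) → (3,3) for a total of 7 + 2 + 4 + 6 + 4 + 1 + 6 = 30.
For comparison, the top-then-right route costs 35.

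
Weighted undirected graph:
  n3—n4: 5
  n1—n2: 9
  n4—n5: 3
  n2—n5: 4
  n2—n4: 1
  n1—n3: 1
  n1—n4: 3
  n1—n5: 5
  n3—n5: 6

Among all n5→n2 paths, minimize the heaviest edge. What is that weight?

3

Checking several routes:
n5 → n2: max(4) = 4
n5 → n4 → n2: max(3, 1) = 3
n5 → n1 → n3 → n4 → n2: max(5, 1, 5, 1) = 5
Smallest bottleneck: 3.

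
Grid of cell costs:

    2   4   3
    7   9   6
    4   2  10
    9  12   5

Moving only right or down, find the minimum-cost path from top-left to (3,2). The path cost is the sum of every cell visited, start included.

Cheapest: (0,0) -> (0,1) -> (0,2) -> (1,2) -> (2,2) -> (3,2)
  2 + 4 + 3 + 6 + 10 + 5 = 30

30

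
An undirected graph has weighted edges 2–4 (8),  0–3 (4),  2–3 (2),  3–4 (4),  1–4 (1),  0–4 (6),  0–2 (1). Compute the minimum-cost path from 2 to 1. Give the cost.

A few of the 2→1 routes:
2 -> 0 -> 4 -> 1: 1 + 6 + 1 = 8
2 -> 4 -> 1: 8 + 1 = 9
2 -> 3 -> 4 -> 1: 2 + 4 + 1 = 7
2 -> 0 -> 3 -> 4 -> 1: 1 + 4 + 4 + 1 = 10
The minimum is 7.

7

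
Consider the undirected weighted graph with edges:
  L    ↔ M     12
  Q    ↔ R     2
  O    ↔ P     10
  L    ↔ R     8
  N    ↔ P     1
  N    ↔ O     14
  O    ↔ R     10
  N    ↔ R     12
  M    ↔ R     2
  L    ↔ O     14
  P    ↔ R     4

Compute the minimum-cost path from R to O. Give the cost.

10

Some routes from R to O:
R -> P -> N -> O: 4 + 1 + 14 = 19
R -> O: 10
R -> P -> O: 4 + 10 = 14
The minimum is 10.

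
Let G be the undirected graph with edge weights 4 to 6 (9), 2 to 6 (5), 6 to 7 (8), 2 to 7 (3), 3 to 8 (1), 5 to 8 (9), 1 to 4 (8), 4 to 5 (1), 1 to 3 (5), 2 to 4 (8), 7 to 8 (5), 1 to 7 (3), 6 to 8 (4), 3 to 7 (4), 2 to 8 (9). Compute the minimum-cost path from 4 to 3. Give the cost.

11

A few of the 4→3 routes:
4 - 6 - 8 - 3: 9 + 4 + 1 = 14
4 - 5 - 8 - 3: 1 + 9 + 1 = 11
4 - 1 - 3: 8 + 5 = 13
Best route has total 11.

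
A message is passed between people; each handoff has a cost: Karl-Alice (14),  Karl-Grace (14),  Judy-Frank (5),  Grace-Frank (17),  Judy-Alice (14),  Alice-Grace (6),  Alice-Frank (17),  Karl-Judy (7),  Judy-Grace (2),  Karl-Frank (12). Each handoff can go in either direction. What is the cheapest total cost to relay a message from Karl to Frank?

12

Some routes from Karl to Frank:
Karl→Judy→Grace→Frank: 7 + 2 + 17 = 26
Karl→Grace→Judy→Frank: 14 + 2 + 5 = 21
Karl→Judy→Frank: 7 + 5 = 12
Karl→Frank: 12
Best route has total 12.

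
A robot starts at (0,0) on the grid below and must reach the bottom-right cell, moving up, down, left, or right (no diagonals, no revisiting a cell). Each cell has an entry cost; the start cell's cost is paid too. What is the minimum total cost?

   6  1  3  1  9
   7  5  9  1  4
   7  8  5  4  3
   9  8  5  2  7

Cheapest: (0,0)→(0,1)→(0,2)→(0,3)→(1,3)→(2,3)→(3,3)→(3,4)
  6 + 1 + 3 + 1 + 1 + 4 + 2 + 7 = 25

25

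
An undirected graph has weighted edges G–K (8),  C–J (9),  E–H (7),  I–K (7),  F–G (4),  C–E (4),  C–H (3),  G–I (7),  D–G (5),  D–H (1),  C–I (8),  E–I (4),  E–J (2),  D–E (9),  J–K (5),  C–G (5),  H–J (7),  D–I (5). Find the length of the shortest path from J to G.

11

Some routes from J to G:
J-E-I-G: 2 + 4 + 7 = 13
J-H-D-G: 7 + 1 + 5 = 13
J-K-G: 5 + 8 = 13
J-E-C-G: 2 + 4 + 5 = 11
J-C-G: 9 + 5 = 14
The minimum is 11.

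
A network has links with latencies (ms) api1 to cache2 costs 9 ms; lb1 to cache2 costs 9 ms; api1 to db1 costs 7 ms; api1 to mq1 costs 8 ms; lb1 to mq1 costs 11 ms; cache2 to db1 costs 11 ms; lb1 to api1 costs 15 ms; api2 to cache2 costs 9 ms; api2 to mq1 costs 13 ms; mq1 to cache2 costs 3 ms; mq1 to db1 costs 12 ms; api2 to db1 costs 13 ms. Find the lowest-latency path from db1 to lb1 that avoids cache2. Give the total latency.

22

Some routes from db1 to lb1 avoiding cache2:
db1 -> mq1 -> lb1: 12 + 11 = 23
db1 -> api1 -> lb1: 7 + 15 = 22
db1 -> api1 -> mq1 -> lb1: 7 + 8 + 11 = 26
Shortest: 22 ms.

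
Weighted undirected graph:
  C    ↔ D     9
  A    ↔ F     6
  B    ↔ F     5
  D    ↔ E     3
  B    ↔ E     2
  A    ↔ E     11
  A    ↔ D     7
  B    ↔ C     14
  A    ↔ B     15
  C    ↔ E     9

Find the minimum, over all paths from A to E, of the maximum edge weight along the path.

6

Checking several routes:
A→D→E: max(7, 3) = 7
A→F→B→E: max(6, 5, 2) = 6
A→E: max(11) = 11
A→F→B→C→D→E: max(6, 5, 14, 9, 3) = 14
A→D→C→E: max(7, 9, 9) = 9
Smallest bottleneck: 6.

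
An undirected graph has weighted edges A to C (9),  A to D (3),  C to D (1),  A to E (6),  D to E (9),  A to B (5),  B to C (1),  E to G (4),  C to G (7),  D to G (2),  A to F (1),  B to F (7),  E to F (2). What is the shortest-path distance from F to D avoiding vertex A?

8

Some routes from F to D avoiding A:
F - E - G - C - D: 2 + 4 + 7 + 1 = 14
F - E - G - D: 2 + 4 + 2 = 8
F - E - D: 2 + 9 = 11
F - B - C - D: 7 + 1 + 1 = 9
Best route has total 8.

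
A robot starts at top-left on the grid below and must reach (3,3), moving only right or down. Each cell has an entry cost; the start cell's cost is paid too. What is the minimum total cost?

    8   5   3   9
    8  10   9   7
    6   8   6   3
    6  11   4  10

44

Path (0,0) → (0,1) → (0,2) → (1,2) → (2,2) → (2,3) → (3,3): 8 + 5 + 3 + 9 + 6 + 3 + 10 = 44.
For comparison, the top-then-right route costs 45.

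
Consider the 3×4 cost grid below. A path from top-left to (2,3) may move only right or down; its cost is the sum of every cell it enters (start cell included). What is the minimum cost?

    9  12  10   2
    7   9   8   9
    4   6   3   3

32

One optimal route is [0,0] [1,0] [2,0] [2,1] [2,2] [2,3].
Its cost is 9 + 7 + 4 + 6 + 3 + 3 = 32.
For comparison, the top-then-right route costs 45.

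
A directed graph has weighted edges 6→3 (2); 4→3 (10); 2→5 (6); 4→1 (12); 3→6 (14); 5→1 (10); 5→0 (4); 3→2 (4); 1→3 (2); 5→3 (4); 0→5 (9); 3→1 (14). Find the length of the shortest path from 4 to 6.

24

Paths from 4 to 6:
4 → 1 → 3 → 6: 12 + 2 + 14 = 28
4 → 3 → 6: 10 + 14 = 24
The minimum is 24.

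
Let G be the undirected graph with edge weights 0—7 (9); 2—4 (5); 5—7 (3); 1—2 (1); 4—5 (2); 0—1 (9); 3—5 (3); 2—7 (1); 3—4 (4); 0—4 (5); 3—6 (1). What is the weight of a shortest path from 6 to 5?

4

Checking several routes:
6→3→4→5: 1 + 4 + 2 = 7
6→3→5: 1 + 3 = 4
6→3→4→2→7→5: 1 + 4 + 5 + 1 + 3 = 14
6→3→4→0→7→5: 1 + 4 + 5 + 9 + 3 = 22
Shortest: 4.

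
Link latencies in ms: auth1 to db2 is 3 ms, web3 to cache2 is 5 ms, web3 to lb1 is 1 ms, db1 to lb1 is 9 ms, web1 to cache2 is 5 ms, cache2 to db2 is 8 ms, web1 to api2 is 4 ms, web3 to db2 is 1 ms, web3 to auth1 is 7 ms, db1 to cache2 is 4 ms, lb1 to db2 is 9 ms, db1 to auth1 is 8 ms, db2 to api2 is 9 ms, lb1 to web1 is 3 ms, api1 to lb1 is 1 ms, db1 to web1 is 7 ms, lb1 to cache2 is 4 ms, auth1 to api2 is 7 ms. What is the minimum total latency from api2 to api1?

8

A few of the api2→api1 routes:
api2 → web1 → lb1 → api1: 4 + 3 + 1 = 8
api2 → auth1 → web3 → lb1 → api1: 7 + 7 + 1 + 1 = 16
api2 → db2 → web3 → lb1 → api1: 9 + 1 + 1 + 1 = 12
api2 → auth1 → db2 → web3 → lb1 → api1: 7 + 3 + 1 + 1 + 1 = 13
api2 → web1 → cache2 → lb1 → api1: 4 + 5 + 4 + 1 = 14
The minimum is 8 ms.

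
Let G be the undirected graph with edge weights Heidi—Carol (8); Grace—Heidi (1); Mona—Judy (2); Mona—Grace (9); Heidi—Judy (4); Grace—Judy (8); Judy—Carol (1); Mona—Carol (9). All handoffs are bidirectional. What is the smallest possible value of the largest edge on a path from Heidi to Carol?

4

A few of the Heidi→Carol routes:
Heidi→Judy→Carol: max(4, 1) = 4
Heidi→Grace→Judy→Mona→Carol: max(1, 8, 2, 9) = 9
Heidi→Carol: max(8) = 8
Heidi→Grace→Judy→Carol: max(1, 8, 1) = 8
Smallest bottleneck: 4.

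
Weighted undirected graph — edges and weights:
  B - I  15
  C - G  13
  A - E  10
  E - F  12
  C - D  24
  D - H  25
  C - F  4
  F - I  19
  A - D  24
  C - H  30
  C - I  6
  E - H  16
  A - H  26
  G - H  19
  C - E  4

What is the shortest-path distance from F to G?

Some routes from F to G:
F - E - C - G: 12 + 4 + 13 = 29
F - C - E - H - G: 4 + 4 + 16 + 19 = 43
F - E - H - G: 12 + 16 + 19 = 47
F - C - H - G: 4 + 30 + 19 = 53
F - C - G: 4 + 13 = 17
F - I - C - G: 19 + 6 + 13 = 38
Best route has total 17.

17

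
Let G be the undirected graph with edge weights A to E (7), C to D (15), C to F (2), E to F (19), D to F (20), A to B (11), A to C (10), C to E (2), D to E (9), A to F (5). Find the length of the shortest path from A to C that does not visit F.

9

Candidate routes:
A -> E -> D -> C: 7 + 9 + 15 = 31
A -> C: 10
A -> E -> C: 7 + 2 = 9
Best route has total 9.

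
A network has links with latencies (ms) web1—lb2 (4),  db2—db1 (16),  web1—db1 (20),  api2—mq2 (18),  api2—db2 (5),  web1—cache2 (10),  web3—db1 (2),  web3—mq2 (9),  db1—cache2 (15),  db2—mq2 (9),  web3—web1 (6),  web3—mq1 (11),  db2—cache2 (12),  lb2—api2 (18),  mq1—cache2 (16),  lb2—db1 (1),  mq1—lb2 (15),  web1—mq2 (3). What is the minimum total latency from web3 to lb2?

3

A few of the web3→lb2 routes:
web3 -> web1 -> lb2: 6 + 4 = 10
web3 -> db1 -> web1 -> lb2: 2 + 20 + 4 = 26
web3 -> db1 -> lb2: 2 + 1 = 3
web3 -> mq2 -> web1 -> lb2: 9 + 3 + 4 = 16
Shortest: 3 ms.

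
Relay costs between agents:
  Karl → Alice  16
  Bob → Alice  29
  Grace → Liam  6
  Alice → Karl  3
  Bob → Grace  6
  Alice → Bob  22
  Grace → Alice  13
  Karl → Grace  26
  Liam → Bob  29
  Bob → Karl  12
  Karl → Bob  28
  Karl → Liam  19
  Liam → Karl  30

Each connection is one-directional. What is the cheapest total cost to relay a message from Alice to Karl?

Candidate routes:
Alice -> Karl: 3
Alice -> Bob -> Grace -> Liam -> Karl: 22 + 6 + 6 + 30 = 64
Alice -> Bob -> Karl: 22 + 12 = 34
Shortest: 3.

3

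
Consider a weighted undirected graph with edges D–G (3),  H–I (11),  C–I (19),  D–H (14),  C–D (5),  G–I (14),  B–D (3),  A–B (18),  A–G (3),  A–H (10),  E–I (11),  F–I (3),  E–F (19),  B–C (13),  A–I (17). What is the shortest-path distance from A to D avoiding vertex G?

21

A few of the A→D routes:
A→B→C→D: 18 + 13 + 5 = 36
A→H→D: 10 + 14 = 24
A→B→D: 18 + 3 = 21
The minimum is 21.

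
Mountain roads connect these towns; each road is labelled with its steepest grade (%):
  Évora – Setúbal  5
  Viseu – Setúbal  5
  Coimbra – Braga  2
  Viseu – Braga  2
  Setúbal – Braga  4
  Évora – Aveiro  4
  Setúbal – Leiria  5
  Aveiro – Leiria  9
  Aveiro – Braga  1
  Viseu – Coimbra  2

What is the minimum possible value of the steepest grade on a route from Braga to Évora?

Checking several routes:
Braga -> Viseu -> Setúbal -> Évora: max(2, 5, 5) = 5
Braga -> Setúbal -> Évora: max(4, 5) = 5
Braga -> Coimbra -> Viseu -> Setúbal -> Évora: max(2, 2, 5, 5) = 5
Braga -> Aveiro -> Évora: max(1, 4) = 4
Smallest bottleneck: 4%.

4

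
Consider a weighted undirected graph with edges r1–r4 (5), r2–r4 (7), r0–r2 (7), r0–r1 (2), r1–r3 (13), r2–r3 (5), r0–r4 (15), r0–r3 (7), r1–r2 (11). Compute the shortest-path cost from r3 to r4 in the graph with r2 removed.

Routes from r3 to r4 avoiding r2:
r3 -> r0 -> r4: 7 + 15 = 22
r3 -> r1 -> r4: 13 + 5 = 18
r3 -> r0 -> r1 -> r4: 7 + 2 + 5 = 14
r3 -> r1 -> r0 -> r4: 13 + 2 + 15 = 30
Shortest: 14.

14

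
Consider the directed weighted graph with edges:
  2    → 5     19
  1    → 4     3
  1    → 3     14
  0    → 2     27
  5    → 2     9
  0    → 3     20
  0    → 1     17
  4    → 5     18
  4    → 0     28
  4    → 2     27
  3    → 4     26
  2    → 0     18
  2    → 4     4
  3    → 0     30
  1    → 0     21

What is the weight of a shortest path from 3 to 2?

Comparing a few candidate routes:
3 - 4 - 2: 26 + 27 = 53
3 - 0 - 2: 30 + 27 = 57
3 - 0 - 1 - 4 - 5 - 2: 30 + 17 + 3 + 18 + 9 = 77
3 - 4 - 5 - 2: 26 + 18 + 9 = 53
Best route has total 53.

53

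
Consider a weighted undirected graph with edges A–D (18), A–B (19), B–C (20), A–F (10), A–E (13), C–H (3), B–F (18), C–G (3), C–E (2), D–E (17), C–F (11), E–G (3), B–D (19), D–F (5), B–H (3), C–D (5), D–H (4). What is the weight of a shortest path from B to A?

19

A few of the B→A routes:
B-H-C-G-E-A: 3 + 3 + 3 + 3 + 13 = 25
B-H-D-F-A: 3 + 4 + 5 + 10 = 22
B-H-C-E-A: 3 + 3 + 2 + 13 = 21
B-A: 19
B-H-D-A: 3 + 4 + 18 = 25
The minimum is 19.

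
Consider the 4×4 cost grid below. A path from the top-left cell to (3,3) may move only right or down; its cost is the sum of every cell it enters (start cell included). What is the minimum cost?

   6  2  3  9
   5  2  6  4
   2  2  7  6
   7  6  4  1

Best path: r0c0 r0c1 r1c1 r2c1 r3c1 r3c2 r3c3
Cost: 6 + 2 + 2 + 2 + 6 + 4 + 1 = 23

23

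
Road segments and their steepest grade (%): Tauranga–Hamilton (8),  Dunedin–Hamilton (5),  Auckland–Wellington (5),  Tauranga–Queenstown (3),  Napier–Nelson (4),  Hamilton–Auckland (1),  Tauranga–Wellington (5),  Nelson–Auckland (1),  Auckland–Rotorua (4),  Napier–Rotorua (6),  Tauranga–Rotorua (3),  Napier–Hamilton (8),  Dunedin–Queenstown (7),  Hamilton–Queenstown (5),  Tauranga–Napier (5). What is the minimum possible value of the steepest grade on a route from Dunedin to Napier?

Some routes from Dunedin to Napier:
Dunedin-Hamilton-Auckland-Nelson-Napier: max(5, 1, 1, 4) = 5
Dunedin-Hamilton-Queenstown-Tauranga-Rotorua-Auckland-Nelson-Napier: max(5, 5, 3, 3, 4, 1, 4) = 5
Dunedin-Hamilton-Auckland-Rotorua-Tauranga-Napier: max(5, 1, 4, 3, 5) = 5
Dunedin-Hamilton-Queenstown-Tauranga-Napier: max(5, 5, 3, 5) = 5
Dunedin-Hamilton-Auckland-Wellington-Tauranga-Napier: max(5, 1, 5, 5, 5) = 5
Dunedin-Hamilton-Queenstown-Tauranga-Wellington-Auckland-Nelson-Napier: max(5, 5, 3, 5, 5, 1, 4) = 5
Best route has worst link 5%.

5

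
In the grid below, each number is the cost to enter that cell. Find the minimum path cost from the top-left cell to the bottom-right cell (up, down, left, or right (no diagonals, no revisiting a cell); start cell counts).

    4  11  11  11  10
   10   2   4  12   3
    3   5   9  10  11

One optimal route is r0c0→r1c0→r1c1→r1c2→r1c3→r1c4→r2c4.
Its cost is 4 + 10 + 2 + 4 + 12 + 3 + 11 = 46.

46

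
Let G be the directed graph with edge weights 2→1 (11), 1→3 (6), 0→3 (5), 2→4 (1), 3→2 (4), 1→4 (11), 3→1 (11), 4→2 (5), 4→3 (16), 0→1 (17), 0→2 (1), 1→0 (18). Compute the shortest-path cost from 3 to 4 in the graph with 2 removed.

Paths from 3 to 4 avoiding 2:
3 → 1 → 4: 11 + 11 = 22
Shortest: 22.

22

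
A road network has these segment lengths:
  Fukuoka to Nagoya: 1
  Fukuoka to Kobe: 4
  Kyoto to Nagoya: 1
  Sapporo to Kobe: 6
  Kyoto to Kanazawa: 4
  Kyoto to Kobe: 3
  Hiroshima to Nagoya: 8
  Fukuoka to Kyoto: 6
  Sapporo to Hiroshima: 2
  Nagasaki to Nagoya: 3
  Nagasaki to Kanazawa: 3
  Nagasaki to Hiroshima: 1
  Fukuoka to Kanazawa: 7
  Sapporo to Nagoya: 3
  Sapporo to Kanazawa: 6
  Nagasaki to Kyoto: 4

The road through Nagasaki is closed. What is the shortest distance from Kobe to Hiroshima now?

8

Comparing a few candidate routes:
Kobe→Kyoto→Nagoya→Sapporo→Hiroshima: 3 + 1 + 3 + 2 = 9
Kobe→Fukuoka→Nagoya→Sapporo→Hiroshima: 4 + 1 + 3 + 2 = 10
Kobe→Kyoto→Kanazawa→Sapporo→Hiroshima: 3 + 4 + 6 + 2 = 15
Kobe→Fukuoka→Nagoya→Hiroshima: 4 + 1 + 8 = 13
Kobe→Sapporo→Hiroshima: 6 + 2 = 8
Kobe→Kyoto→Nagoya→Hiroshima: 3 + 1 + 8 = 12
Shortest: 8.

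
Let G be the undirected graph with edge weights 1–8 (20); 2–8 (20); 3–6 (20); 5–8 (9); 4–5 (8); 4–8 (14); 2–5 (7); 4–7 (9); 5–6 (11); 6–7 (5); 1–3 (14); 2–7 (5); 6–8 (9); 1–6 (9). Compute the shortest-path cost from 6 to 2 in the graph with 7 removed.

Some routes from 6 to 2 avoiding 7:
6 -> 5 -> 2: 11 + 7 = 18
6 -> 8 -> 5 -> 2: 9 + 9 + 7 = 25
6 -> 8 -> 2: 9 + 20 = 29
6 -> 5 -> 8 -> 2: 11 + 9 + 20 = 40
6 -> 8 -> 4 -> 5 -> 2: 9 + 14 + 8 + 7 = 38
The minimum is 18.

18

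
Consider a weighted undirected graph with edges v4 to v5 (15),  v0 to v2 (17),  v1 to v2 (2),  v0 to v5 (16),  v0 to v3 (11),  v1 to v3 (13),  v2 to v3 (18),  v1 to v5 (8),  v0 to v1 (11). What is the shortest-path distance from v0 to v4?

Paths from v0 to v4:
v0 → v2 → v3 → v1 → v5 → v4: 17 + 18 + 13 + 8 + 15 = 71
v0 → v3 → v1 → v5 → v4: 11 + 13 + 8 + 15 = 47
v0 → v2 → v1 → v5 → v4: 17 + 2 + 8 + 15 = 42
v0 → v1 → v5 → v4: 11 + 8 + 15 = 34
v0 → v3 → v2 → v1 → v5 → v4: 11 + 18 + 2 + 8 + 15 = 54
v0 → v5 → v4: 16 + 15 = 31
Shortest: 31.

31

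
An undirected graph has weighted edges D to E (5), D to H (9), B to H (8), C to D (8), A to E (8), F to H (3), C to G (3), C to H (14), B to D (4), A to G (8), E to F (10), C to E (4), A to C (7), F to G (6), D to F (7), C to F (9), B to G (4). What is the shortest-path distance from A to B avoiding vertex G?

17

Checking several routes:
A -> C -> F -> D -> B: 7 + 9 + 7 + 4 = 27
A -> C -> D -> B: 7 + 8 + 4 = 19
A -> C -> F -> H -> B: 7 + 9 + 3 + 8 = 27
A -> E -> C -> D -> B: 8 + 4 + 8 + 4 = 24
A -> E -> D -> B: 8 + 5 + 4 = 17
A -> C -> E -> D -> B: 7 + 4 + 5 + 4 = 20
The minimum is 17.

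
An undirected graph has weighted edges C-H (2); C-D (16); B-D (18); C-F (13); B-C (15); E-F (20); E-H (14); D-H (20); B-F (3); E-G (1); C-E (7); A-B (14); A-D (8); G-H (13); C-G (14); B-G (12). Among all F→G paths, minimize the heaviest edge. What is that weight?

12

Comparing a few candidate routes:
F→C→H→G: max(13, 2, 13) = 13
F→C→G: max(13, 14) = 14
F→C→H→E→G: max(13, 2, 14, 1) = 14
F→C→E→G: max(13, 7, 1) = 13
F→B→G: max(3, 12) = 12
The minimum achievable maximum is 12.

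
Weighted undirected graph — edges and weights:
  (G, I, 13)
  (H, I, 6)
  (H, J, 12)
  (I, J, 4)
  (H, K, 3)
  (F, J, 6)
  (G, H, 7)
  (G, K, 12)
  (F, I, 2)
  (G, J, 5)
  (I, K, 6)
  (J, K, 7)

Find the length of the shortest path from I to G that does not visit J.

Some routes from I to G avoiding J:
I → K → H → G: 6 + 3 + 7 = 16
I → G: 13
I → H → G: 6 + 7 = 13
Best route has total 13.

13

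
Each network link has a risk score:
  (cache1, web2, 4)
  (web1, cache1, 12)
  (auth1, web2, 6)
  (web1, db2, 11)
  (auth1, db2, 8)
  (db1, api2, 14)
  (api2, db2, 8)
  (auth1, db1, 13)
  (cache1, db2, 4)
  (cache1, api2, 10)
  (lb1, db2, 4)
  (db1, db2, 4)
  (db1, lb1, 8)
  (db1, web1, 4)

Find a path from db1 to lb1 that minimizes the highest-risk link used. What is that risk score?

Comparing a few candidate routes:
db1 - web1 - db2 - lb1: max(4, 11, 4) = 11
db1 - db2 - lb1: max(4, 4) = 4
db1 - lb1: max(8) = 8
Best route has worst link 4.

4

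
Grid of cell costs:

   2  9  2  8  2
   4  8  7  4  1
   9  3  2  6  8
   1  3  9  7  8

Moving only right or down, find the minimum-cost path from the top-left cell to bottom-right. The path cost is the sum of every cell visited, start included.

40

Take r0c0→r0c1→r0c2→r0c3→r0c4→r1c4→r2c4→r3c4 for a total of 2 + 9 + 2 + 8 + 2 + 1 + 8 + 8 = 40.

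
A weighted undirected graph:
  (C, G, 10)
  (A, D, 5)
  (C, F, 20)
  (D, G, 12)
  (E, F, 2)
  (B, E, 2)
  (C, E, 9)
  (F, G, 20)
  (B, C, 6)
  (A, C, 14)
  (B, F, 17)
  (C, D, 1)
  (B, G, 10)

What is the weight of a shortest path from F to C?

Some routes from F to C:
F -> E -> C: 2 + 9 = 11
F -> C: 20
F -> E -> B -> C: 2 + 2 + 6 = 10
Best route has total 10.

10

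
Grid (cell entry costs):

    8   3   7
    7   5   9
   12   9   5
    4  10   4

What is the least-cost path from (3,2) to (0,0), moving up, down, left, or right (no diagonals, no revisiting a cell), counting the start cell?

Best path: [3,2] → [2,2] → [1,2] → [1,1] → [0,1] → [0,0]
Cost: 4 + 5 + 9 + 5 + 3 + 8 = 34

34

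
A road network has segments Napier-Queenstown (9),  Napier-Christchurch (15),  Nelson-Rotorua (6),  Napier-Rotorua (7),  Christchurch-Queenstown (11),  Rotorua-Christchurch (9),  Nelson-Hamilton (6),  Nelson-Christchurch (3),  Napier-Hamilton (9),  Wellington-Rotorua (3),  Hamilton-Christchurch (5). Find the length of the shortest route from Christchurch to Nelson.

Checking several routes:
Christchurch→Rotorua→Nelson: 9 + 6 = 15
Christchurch→Hamilton→Nelson: 5 + 6 = 11
Christchurch→Nelson: 3
Shortest: 3.

3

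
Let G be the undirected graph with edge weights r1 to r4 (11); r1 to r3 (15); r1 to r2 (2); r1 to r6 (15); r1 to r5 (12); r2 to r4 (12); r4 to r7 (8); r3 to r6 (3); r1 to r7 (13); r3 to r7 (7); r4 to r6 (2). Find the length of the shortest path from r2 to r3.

Comparing a few candidate routes:
r2 - r1 - r4 - r6 - r3: 2 + 11 + 2 + 3 = 18
r2 - r1 - r3: 2 + 15 = 17
r2 - r4 - r6 - r3: 12 + 2 + 3 = 17
Best route has total 17.

17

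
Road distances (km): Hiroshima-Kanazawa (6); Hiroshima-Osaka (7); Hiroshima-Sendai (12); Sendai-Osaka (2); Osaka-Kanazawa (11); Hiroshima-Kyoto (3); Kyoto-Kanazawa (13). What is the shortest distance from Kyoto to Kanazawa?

Some routes from Kyoto to Kanazawa:
Kyoto -> Kanazawa: 13
Kyoto -> Hiroshima -> Kanazawa: 3 + 6 = 9
Kyoto -> Hiroshima -> Osaka -> Kanazawa: 3 + 7 + 11 = 21
Shortest: 9 km.

9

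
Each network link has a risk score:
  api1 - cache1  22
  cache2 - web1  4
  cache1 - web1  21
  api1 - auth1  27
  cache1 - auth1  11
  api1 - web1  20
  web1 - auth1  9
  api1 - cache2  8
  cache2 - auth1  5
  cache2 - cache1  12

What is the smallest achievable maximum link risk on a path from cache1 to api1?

11

A few of the cache1→api1 routes:
cache1 - auth1 - web1 - cache2 - api1: max(11, 9, 4, 8) = 11
cache1 - cache2 - auth1 - web1 - api1: max(12, 5, 9, 20) = 20
cache1 - auth1 - cache2 - api1: max(11, 5, 8) = 11
cache1 - cache2 - api1: max(12, 8) = 12
cache1 - auth1 - web1 - api1: max(11, 9, 20) = 20
cache1 - cache2 - web1 - api1: max(12, 4, 20) = 20
Smallest bottleneck: 11.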